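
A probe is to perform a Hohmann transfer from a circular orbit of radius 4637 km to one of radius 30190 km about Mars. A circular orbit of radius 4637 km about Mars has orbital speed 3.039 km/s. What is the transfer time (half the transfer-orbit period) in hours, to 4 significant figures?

t = 9.690 hours

From the circular-orbit relation v² = μ/r at r = 4637 km: μ = v²r = (3.039)² × 4637 = 42825.1 km³/s².
Semi-major axis of the transfer orbit: a_t = (4637 + 30190)/2 = 17413.5 km.
Half the transfer-orbit period gives t = π√(a_t³/μ) = 34884 s.
Converting: 34884 s ÷ 3600 s/hour = 9.690 hours.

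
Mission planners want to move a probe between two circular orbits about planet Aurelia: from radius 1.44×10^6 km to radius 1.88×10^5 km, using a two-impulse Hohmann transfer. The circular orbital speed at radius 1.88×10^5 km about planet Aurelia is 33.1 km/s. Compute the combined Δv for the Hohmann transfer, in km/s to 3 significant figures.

Δv = 17.1 km/s

From the circular-orbit relation v² = μ/r at r = 1.88×10^5 km: μ = v²r = (33.1)² × 1.88×10^5 = 2.05975×10^8 km³/s².
Semi-major axis of the transfer orbit: a_t = (1.440×10^6 + 1.880×10^5)/2 = 8.140×10^5 km.
Circular speed at r₁: v₁ = √(μ/r₁) = √(2.05975×10^8/1.440×10^6) = 11.95985 km/s.
On the transfer ellipse at r₁, vis-viva gives v_a = √[μ(2/r₁ − 1/a_t)] = 5.747678 km/s.
First burn Δv₁ = |v_a − v₁| = 6.2122 km/s.
Circular speed at r₂: v₂ = √(μ/r₂) = 33.100 km/s.
Transfer-orbit speed at r₂: v_p = √[μ(2/r₂ − 1/a_t)] = 44.025 km/s.
Second burn Δv₂ = |v₂ − v_p| = 10.925 km/s.
Total Δv = Δv₁ + Δv₂ = 17.14 km/s.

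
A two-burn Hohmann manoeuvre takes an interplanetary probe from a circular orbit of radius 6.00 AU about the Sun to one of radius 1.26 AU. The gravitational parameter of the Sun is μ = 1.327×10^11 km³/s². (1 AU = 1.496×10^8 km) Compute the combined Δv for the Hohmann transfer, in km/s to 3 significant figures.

In km: r₁ = 6.00 × 1.496×10^8 = 8.976×10^8 km; r₂ = 1.26 × 1.496×10^8 = 1.88496×10^8 km.
Semi-major axis of the transfer orbit: a_t = (8.976×10^8 + 1.88496×10^8)/2 = 5.43048×10^8 km.
Circular speed at r₁: v₁ = √(μ/r₁) = √(1.327×10^11/8.976×10^8) = 12.1589 km/s.
On the transfer ellipse at r₁, v² = μ(2/r − 1/a) gives v_a = √[μ(2/r₁ − 1/a_t)] = 7.16351 km/s.
First burn Δv₁ = |v_a − v₁| = 4.995 km/s.
Circular speed at r₂: v₂ = √(μ/r₂) = 26.533 km/s.
Transfer-orbit speed at r₂: v_p = √[μ(2/r₂ − 1/a_t)] = 34.112 km/s.
Second burn Δv₂ = |v₂ − v_p| = 7.579 km/s.
Δv = Δv₁ + Δv₂ = 4.995 + 7.579 = 12.57 km/s.

Δv = 12.6 km/s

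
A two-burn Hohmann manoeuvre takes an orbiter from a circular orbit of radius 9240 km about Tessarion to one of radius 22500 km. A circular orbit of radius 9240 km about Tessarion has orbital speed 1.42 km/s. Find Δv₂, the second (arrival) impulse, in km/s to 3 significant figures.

Δv₂ = 0.216 km/s

From the circular-orbit relation v² = μ/r at r = 9240 km: μ = v²r = (1.42)² × 9240 = 18631.5 km³/s².
Transfer-ellipse semi-major axis a_t = (r₁ + r₂)/2 = (9240 + 22500)/2 = 15870 km.
Circular speed at r = 22500 km: v_c = √(μ/r) = 0.9100 km/s.
Transfer-orbit speed at the same r (vis-viva, a = a_t): v_t = √[μ(2/r − 1/a_t)] = 0.6944 km/s.
Δv₂ = |v_t − v_c| = |0.6944 − 0.9100| = 0.2156 km/s.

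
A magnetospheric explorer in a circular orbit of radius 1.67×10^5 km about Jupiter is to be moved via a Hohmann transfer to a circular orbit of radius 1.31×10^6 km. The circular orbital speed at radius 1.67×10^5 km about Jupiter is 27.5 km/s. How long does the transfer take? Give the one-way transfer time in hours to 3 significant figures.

t = 49.3 hours

From the circular-orbit relation v² = μ/r at r = 1.67×10^5 km: μ = v²r = (27.5)² × 1.67×10^5 = 1.26294×10^8 km³/s².
The Hohmann ellipse has a_t = (r₁ + r₂)/2 = 7.385×10^5 km.
By Kepler's third law the transfer-orbit period is T = 2π√(a_t³/μ), so t = T/2 = 1.774×10^5 s.
Converting: 1.774×10^5 s ÷ 3600 s/hour = 49.3 hours.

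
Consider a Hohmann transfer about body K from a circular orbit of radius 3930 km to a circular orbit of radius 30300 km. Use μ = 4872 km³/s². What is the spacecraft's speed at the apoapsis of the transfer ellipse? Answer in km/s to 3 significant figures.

v = 0.192 km/s

Transfer-ellipse semi-major axis a_t = (r₁ + r₂)/2 = (3930 + 30300)/2 = 17115 km.
At apoapsis, r = 30300 km.
From the vis-viva equation, v = √[μ(2/r − 1/a_t)] = 0.1921 km/s.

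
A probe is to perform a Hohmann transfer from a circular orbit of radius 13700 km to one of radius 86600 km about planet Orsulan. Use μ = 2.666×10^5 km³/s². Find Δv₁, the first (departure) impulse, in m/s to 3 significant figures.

Δv₁ = 1390 m/s

Semi-major axis of the transfer orbit: a_t = (13700 + 86600)/2 = 50150 km.
On the circular orbit at r = 13700 km, v_c = √(μ/r) = 4.411 km/s.
Vis-viva on the transfer ellipse at r = 13700 km gives v_t = √[μ(2/r − 1/a_t)] = 5.797 km/s.
Δv₁ = |v_t − v_c| = |5.797 − 4.411| = 1.386 km/s.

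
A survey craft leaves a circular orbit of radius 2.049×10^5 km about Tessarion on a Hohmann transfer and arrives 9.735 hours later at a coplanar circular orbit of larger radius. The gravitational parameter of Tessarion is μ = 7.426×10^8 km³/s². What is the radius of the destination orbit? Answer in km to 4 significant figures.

Transfer time t = 9.735 hours = 35046 s, and t = π√(a_t³/μ).
So a_t = (μ t²/π²)^(1/3) = (7.426×10^8 × (35046)² / π²)^(1/3) = 4.5211×10^5 km.
Since a_t = (r₁ + r₂)/2, r₂ = 2a_t − r₁ = 2×4.5211×10^5 − 2.049×10^5 = 6.9932×10^5 km.

r₂ = 6.993×10^5 km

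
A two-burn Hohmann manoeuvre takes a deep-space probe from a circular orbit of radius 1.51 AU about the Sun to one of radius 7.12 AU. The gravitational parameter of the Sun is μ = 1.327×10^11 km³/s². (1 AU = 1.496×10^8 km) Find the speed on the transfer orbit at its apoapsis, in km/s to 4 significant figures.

v = 6.603 km/s

In km: r₁ = 1.51 × 1.496×10^8 = 2.25896×10^8 km; r₂ = 7.12 × 1.496×10^8 = 1.065152×10^9 km.
The Hohmann ellipse has a_t = (r₁ + r₂)/2 = 6.45524×10^8 km.
At apoapsis, r = 1.065152×10^9 km.
Applying v² = μ(2/r − 1/a_t): v = 6.603 km/s.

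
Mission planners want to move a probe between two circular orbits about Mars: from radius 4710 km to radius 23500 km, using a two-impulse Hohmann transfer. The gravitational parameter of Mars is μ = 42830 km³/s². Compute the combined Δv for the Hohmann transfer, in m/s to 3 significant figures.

Δv = 1450 m/s

Semi-major axis of the transfer orbit: a_t = (4710 + 23500)/2 = 14105 km.
Circular speed at r₁: v₁ = √(μ/r₁) = √(42830/4710) = 3.0155 km/s.
On the transfer ellipse at r₁, v² = μ(2/r − 1/a) gives v_p = √[μ(2/r₁ − 1/a_t)] = 3.8923 km/s.
First burn Δv₁ = |v_p − v₁| = 0.8768 km/s.
Circular speed at r₂: v₂ = √(μ/r₂) = 1.350 km/s.
Transfer-orbit speed at r₂: v_a = √[μ(2/r₂ − 1/a_t)] = 0.7801 km/s.
Second burn Δv₂ = |v₂ − v_a| = 0.5699 km/s.
Δv = Δv₁ + Δv₂ = 0.8768 + 0.5699 = 1.447 km/s.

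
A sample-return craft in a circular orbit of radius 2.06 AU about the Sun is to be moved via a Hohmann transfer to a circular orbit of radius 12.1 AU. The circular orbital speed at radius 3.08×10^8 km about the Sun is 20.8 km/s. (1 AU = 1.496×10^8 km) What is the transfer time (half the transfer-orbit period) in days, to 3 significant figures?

From the circular-orbit relation v² = μ/r at r = 3.08×10^8 km: μ = v²r = (20.8)² × 3.08×10^8 = 1.33253×10^11 km³/s².
In km: r₁ = 2.06 × 1.496×10^8 = 3.08176×10^8 km; r₂ = 12.1 × 1.496×10^8 = 1.81016×10^9 km.
Transfer-ellipse semi-major axis a_t = (r₁ + r₂)/2 = (3.08176×10^8 + 1.81016×10^9)/2 = 1.059168×10^9 km.
Half the transfer-orbit period gives t = π√(a_t³/μ) = 2.967×10^8 s.
Converting: 2.967×10^8 s ÷ 86400 s/day = 3430 days.

t = 3430 days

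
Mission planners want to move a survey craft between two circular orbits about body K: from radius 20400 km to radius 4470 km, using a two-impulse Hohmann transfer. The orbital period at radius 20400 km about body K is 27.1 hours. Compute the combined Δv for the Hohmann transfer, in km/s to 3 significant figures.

From Kepler's third law T² = 4π²r³/μ at r = 20400 km, T = 27.1 hours = 27.1 × 3600 s = 97560 s: μ = 4π²r³/T² = 35213.3 km³/s².
Transfer-ellipse semi-major axis a_t = (r₁ + r₂)/2 = (20400 + 4470)/2 = 12435 km.
At r₁ the circular-orbit speed is v₁ = √(μ/r₁) = 1.3138 km/s.
On the transfer ellipse at r₁, v² = μ(2/r − 1/a) gives v_a = √[μ(2/r₁ − 1/a_t)] = 0.78771 km/s.
First burn Δv₁ = |v_a − v₁| = 0.5261 km/s.
Circular speed at r₂: v₂ = √(μ/r₂) = 2.8067 km/s.
Transfer-orbit speed at r₂: v_p = √[μ(2/r₂ − 1/a_t)] = 3.5949 km/s.
Second burn Δv₂ = |v₂ − v_p| = 0.7882 km/s.
Total Δv = Δv₁ + Δv₂ = 1.314 km/s.

Δv = 1.31 km/s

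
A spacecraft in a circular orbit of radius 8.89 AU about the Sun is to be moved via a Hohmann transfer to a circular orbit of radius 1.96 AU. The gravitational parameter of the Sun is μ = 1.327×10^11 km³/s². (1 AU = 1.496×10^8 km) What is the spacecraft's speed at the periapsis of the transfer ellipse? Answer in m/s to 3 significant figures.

v = 27200 m/s

In km: r₁ = 8.89 × 1.496×10^8 = 1.329944×10^9 km; r₂ = 1.96 × 1.496×10^8 = 2.93216×10^8 km.
Semi-major axis of the transfer orbit: a_t = (1.329944×10^9 + 2.93216×10^8)/2 = 8.1158×10^8 km.
The periapsis of the transfer ellipse is at r = 2.93216×10^8 km.
Vis-viva: v = √[μ(2/r − 1/a_t)] = √[1.327×10^11 × (2/2.93216×10^8 − 1/8.1158×10^8)] = 27.23 km/s.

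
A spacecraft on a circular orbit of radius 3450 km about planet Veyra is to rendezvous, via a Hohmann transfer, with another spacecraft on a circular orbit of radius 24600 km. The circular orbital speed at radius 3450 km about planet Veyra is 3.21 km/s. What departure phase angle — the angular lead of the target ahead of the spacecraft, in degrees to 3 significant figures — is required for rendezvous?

φ = 103°

From the circular-orbit relation v² = μ/r at r = 3450 km: μ = v²r = (3.21)² × 3450 = 35549.1 km³/s².
The Hohmann ellipse has a_t = (r₁ + r₂)/2 = 14025 km.
The half-period of the transfer ellipse is t = π√(a_t³/μ) = 27675 s.
Target angular speed ω₂ = √(μ/r₂³) = 4.8867×10^-5 rad/s.
Angle swept by the target during transfer: ω₂·t = 1.3524 rad = 77.49°.
The spacecraft traverses 180° on the transfer ellipse, so the target must lead by 180° − 77.49° = 103°.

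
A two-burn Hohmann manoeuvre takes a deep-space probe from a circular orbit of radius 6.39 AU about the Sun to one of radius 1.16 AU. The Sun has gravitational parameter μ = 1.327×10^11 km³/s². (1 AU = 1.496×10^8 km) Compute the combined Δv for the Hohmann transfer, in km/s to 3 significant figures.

Δv = 13.6 km/s

In km: r₁ = 6.39 × 1.496×10^8 = 9.55944×10^8 km; r₂ = 1.16 × 1.496×10^8 = 1.73536×10^8 km.
Semi-major axis of the transfer orbit: a_t = (9.55944×10^8 + 1.73536×10^8)/2 = 5.6474×10^8 km.
Circular speed at r₁: v₁ = √(μ/r₁) = √(1.327×10^11/9.55944×10^8) = 11.782 km/s.
On the transfer ellipse at r₁, vis-viva gives v_a = √[μ(2/r₁ − 1/a_t)] = 6.5312 km/s.
First burn Δv₁ = |v_a − v₁| = 5.251 km/s.
At r₂, v₂ = √(μ/r₂) = 27.653 km/s.
Transfer-orbit speed at r₂: v_p = √[μ(2/r₂ − 1/a_t)] = 35.978 km/s.
Second burn Δv₂ = |v₂ − v_p| = 8.325 km/s.
Total Δv = Δv₁ + Δv₂ = 13.58 km/s.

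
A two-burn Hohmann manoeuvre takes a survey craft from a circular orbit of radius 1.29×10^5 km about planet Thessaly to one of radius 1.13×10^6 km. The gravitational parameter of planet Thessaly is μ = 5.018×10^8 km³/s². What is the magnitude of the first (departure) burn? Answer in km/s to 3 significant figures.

Semi-major axis of the transfer orbit: a_t = (1.290×10^5 + 1.130×10^6)/2 = 6.295×10^5 km.
On the circular orbit at r = 1.290×10^5 km, v_c = √(μ/r) = 62.37 km/s.
Vis-viva on the transfer ellipse at r = 1.290×10^5 km gives v_t = √[μ(2/r − 1/a_t)] = 83.56 km/s.
Δv₁ = |v_t − v_c| = |83.56 − 62.37| = 21.19 km/s.

Δv₁ = 21.2 km/s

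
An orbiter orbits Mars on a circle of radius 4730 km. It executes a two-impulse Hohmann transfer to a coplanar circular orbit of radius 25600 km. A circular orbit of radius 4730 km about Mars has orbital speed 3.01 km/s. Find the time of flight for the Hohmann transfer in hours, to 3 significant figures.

t = 7.87 hours

From the circular-orbit relation v² = μ/r at r = 4730 km: μ = v²r = (3.01)² × 4730 = 42854.3 km³/s².
Transfer-ellipse semi-major axis a_t = (r₁ + r₂)/2 = (4730 + 25600)/2 = 15165 km.
Transfer time t = π√(a_t³/μ) = π√((15165)³ / 42854.3) = 28340 s.
Converting: 28340 s ÷ 3600 s/hour = 7.87 hours.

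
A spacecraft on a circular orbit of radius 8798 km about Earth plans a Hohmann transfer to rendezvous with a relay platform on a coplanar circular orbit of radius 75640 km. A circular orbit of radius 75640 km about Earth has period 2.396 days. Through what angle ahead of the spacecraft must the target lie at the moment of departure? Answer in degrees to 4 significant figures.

φ = 104.9°

From Kepler's third law T² = 4π²r³/μ at r = 75640 km, T = 2.396 days = 2.396 × 86400 s = 2.070144×10^5 s: μ = 4π²r³/T² = 3.98670×10^5 km³/s².
The Hohmann ellipse has a_t = (r₁ + r₂)/2 = 42219 km.
Transfer time t = π√(a_t³/μ) = 43160 s.
The target's mean motion on its circular orbit is ω₂ = √(μ/r₂³) = 3.035×10^-5 rad/s.
Angle swept by the target during transfer: ω₂·t = 1.310 rad = 75.06°.
The spacecraft traverses 180° on the transfer ellipse, so the target must lead by 180° − 75.06° = 104.9°.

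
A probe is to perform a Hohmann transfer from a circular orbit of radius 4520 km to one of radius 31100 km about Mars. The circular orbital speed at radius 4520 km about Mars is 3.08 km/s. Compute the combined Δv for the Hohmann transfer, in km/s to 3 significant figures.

From the circular-orbit relation v² = μ/r at r = 4520 km: μ = v²r = (3.08)² × 4520 = 42878.5 km³/s².
Semi-major axis of the transfer orbit: a_t = (4520 + 31100)/2 = 17810 km.
At r₁ the circular-orbit speed is v₁ = √(μ/r₁) = 3.080 km/s.
Transfer-orbit speed at r₁ (vis-viva): v_p = √[μ(2/r₁ − 1/a_t)] = 4.070 km/s.
First burn Δv₁ = |v_p − v₁| = 0.9900 km/s.
At r₂, v₂ = √(μ/r₂) = 1.1742 km/s.
Transfer-orbit speed at r₂: v_a = √[μ(2/r₂ − 1/a_t)] = 0.59153 km/s.
Second burn Δv₂ = |v₂ − v_a| = 0.5827 km/s.
Δv = Δv₁ + Δv₂ = 0.9900 + 0.5827 = 1.573 km/s.

Δv = 1.57 km/s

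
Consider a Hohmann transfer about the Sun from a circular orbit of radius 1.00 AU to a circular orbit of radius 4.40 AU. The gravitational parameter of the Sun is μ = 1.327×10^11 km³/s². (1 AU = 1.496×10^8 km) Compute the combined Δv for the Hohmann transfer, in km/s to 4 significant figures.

Δv = 13.79 km/s

In km: r₁ = 1.00 × 1.496×10^8 = 1.496×10^8 km; r₂ = 4.40 × 1.496×10^8 = 6.5824×10^8 km.
Transfer-ellipse semi-major axis a_t = (r₁ + r₂)/2 = (1.496×10^8 + 6.5824×10^8)/2 = 4.0392×10^8 km.
At r₁ the circular-orbit speed is v₁ = √(μ/r₁) = 29.7831 km/s.
On the transfer ellipse at r₁, vis-viva gives v_p = √[μ(2/r₁ − 1/a_t)] = 38.0202 km/s.
First burn Δv₁ = |v_p − v₁| = 8.2371 km/s.
At r₂, v₂ = √(μ/r₂) = 14.19853 km/s.
Transfer-orbit speed at r₂: v_a = √[μ(2/r₂ − 1/a_t)] = 8.640949 km/s.
Second burn Δv₂ = |v₂ − v_a| = 5.5576 km/s.
Δv = Δv₁ + Δv₂ = 8.2371 + 5.5576 = 13.79 km/s.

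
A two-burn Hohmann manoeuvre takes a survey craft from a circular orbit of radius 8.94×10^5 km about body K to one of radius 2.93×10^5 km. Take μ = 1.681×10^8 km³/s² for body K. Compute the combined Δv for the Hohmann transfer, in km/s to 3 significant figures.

Δv = 9.52 km/s

Transfer-ellipse semi-major axis a_t = (r₁ + r₂)/2 = (8.940×10^5 + 2.930×10^5)/2 = 5.935×10^5 km.
At r₁ the circular-orbit speed is v₁ = √(μ/r₁) = 13.7125 km/s.
On the transfer ellipse at r₁, vis-viva gives v_a = √[μ(2/r₁ − 1/a_t)] = 9.63471 km/s.
First burn Δv₁ = |v_a − v₁| = 4.078 km/s.
At r₂, v₂ = √(μ/r₂) = 23.952 km/s.
Transfer-orbit speed at r₂: v_p = √[μ(2/r₂ − 1/a_t)] = 29.397 km/s.
Second burn Δv₂ = |v₂ − v_p| = 5.445 km/s.
Δv = Δv₁ + Δv₂ = 4.078 + 5.445 = 9.523 km/s.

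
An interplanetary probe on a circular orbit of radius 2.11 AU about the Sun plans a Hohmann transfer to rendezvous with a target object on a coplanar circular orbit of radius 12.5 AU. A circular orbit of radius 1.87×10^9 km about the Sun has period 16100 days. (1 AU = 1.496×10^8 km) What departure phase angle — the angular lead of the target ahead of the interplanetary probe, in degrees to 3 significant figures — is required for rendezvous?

φ = 99.6°

From Kepler's third law T² = 4π²r³/μ at r = 1.87×10^9 km, T = 16100 days = 16100 × 86400 s = 1.39104×10^9 s: μ = 4π²r³/T² = 1.33415×10^11 km³/s².
In km: r₁ = 2.11 × 1.496×10^8 = 3.15656×10^8 km; r₂ = 12.5 × 1.496×10^8 = 1.870×10^9 km.
Semi-major axis of the transfer orbit: a_t = (3.15656×10^8 + 1.870×10^9)/2 = 1.092828×10^9 km.
The half-period of the transfer ellipse is t = π√(a_t³/μ) = 3.10724×10^8 s.
The target's mean motion on its circular orbit is ω₂ = √(μ/r₂³) = 4.51690×10^-9 rad/s.
Angle swept by the target during transfer: ω₂·t = 1.40351 rad = 80.42°.
The interplanetary probe traverses 180° on the transfer ellipse, so the target must lead by 180° − 80.42° = 99.6°.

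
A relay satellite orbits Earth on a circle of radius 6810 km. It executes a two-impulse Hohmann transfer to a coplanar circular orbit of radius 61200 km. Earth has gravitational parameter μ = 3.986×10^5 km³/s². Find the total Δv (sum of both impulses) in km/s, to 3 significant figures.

Transfer-ellipse semi-major axis a_t = (r₁ + r₂)/2 = (6810 + 61200)/2 = 34005 km.
At r₁ the circular-orbit speed is v₁ = √(μ/r₁) = 7.6506 km/s.
Transfer-orbit speed at r₁ (vis-viva equation): v_p = √[μ(2/r₁ − 1/a_t)] = 10.264 km/s.
First burn Δv₁ = |v_p − v₁| = 2.613 km/s.
Circular speed at r₂: v₂ = √(μ/r₂) = 2.552 km/s.
Transfer-orbit speed at r₂: v_a = √[μ(2/r₂ − 1/a_t)] = 1.142 km/s.
Second burn Δv₂ = |v₂ − v_a| = 1.410 km/s.
Total Δv = Δv₁ + Δv₂ = 4.023 km/s.

Δv = 4.02 km/s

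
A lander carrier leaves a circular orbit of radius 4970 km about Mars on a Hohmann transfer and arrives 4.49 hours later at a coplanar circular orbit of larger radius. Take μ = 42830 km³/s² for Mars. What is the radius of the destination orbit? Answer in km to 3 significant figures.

r₂ = 15900 km

Transfer time t = 4.49 hours = 16164 s, and t = π√(a_t³/μ).
So a_t = (μ t²/π²)^(1/3) = (42830 × (16164)² / π²)^(1/3) = 10428 km.
Since a_t = (r₁ + r₂)/2, r₂ = 2a_t − r₁ = 2×10428 − 4970 = 15886 km.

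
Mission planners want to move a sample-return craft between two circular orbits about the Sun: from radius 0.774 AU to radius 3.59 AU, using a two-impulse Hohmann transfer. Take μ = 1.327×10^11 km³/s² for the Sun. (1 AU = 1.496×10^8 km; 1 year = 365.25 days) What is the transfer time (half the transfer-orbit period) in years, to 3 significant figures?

In km: r₁ = 0.774 × 1.496×10^8 = 1.157904×10^8 km; r₂ = 3.59 × 1.496×10^8 = 5.37064×10^8 km.
The Hohmann ellipse has a_t = (r₁ + r₂)/2 = 3.264272×10^8 km.
Half the transfer-orbit period gives t = π√(a_t³/μ) = 5.086×10^7 s.
Converting: 5.086×10^7 s ÷ 3.15576×10^7 s/year (365.25 × 86400) = 1.61 years.

t = 1.61 years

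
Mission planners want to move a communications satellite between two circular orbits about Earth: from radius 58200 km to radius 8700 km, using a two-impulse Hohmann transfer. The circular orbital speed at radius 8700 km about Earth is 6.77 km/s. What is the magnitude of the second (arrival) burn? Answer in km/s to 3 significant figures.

From the circular-orbit relation v² = μ/r at r = 8700 km: μ = v²r = (6.77)² × 8700 = 3.98746×10^5 km³/s².
Semi-major axis of the transfer orbit: a_t = (58200 + 8700)/2 = 33450 km.
Circular speed at r = 8700 km: v_c = √(μ/r) = 6.770 km/s.
Vis-viva on the transfer ellipse at r = 8700 km gives v_t = √[μ(2/r − 1/a_t)] = 8.930 km/s.
Δv₂ = |v_t − v_c| = |8.930 − 6.770| = 2.160 km/s.

Δv₂ = 2.16 km/s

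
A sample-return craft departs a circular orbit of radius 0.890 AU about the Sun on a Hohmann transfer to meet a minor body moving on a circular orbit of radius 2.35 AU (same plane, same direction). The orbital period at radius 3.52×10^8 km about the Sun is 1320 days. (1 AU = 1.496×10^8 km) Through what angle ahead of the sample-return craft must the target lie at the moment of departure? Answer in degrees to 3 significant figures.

From Kepler's third law T² = 4π²r³/μ at r = 3.52×10^8 km, T = 1320 days = 1320 × 86400 s = 1.14048×10^8 s: μ = 4π²r³/T² = 1.32377×10^11 km³/s².
In km: r₁ = 0.890 × 1.496×10^8 = 1.33144×10^8 km; r₂ = 2.35 × 1.496×10^8 = 3.5156×10^8 km.
The Hohmann ellipse has a_t = (r₁ + r₂)/2 = 2.42352×10^8 km.
Transfer time t = π√(a_t³/μ) = 3.258×10^7 s.
Target angular speed ω₂ = √(μ/r₂³) = 5.520×10^-8 rad/s.
Angle swept by the target during transfer: ω₂·t = 1.798 rad = 103.0°.
Arrival is 180° from departure on the ellipse, so φ = 180° − 103.0° = 77.0°.

φ = 77.0°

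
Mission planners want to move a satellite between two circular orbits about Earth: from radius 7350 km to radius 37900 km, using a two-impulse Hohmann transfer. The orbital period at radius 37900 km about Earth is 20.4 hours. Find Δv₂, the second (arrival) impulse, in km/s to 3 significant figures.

Δv₂ = 1.39 km/s

From Kepler's third law T² = 4π²r³/μ at r = 37900 km, T = 20.4 hours = 20.4 × 3600 s = 73440 s: μ = 4π²r³/T² = 3.98485×10^5 km³/s².
Transfer-ellipse semi-major axis a_t = (r₁ + r₂)/2 = (7350 + 37900)/2 = 22625 km.
On the circular orbit at r = 37900 km, v_c = √(μ/r) = 3.2425 km/s.
Vis-viva on the transfer ellipse at r = 37900 km gives v_t = √[μ(2/r − 1/a_t)] = 1.8481 km/s.
Δv₂ = |v_t − v_c| = |1.8481 − 3.2425| = 1.394 km/s.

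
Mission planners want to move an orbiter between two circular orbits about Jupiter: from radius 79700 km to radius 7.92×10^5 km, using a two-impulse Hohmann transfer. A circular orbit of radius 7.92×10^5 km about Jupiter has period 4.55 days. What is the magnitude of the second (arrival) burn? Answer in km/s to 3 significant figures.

Δv₂ = 7.25 km/s

From Kepler's third law T² = 4π²r³/μ at r = 7.92×10^5 km, T = 4.55 days = 4.55 × 86400 s = 3.9312×10^5 s: μ = 4π²r³/T² = 1.26907×10^8 km³/s².
Semi-major axis of the transfer orbit: a_t = (79700 + 7.920×10^5)/2 = 4.3585×10^5 km.
On the circular orbit at r = 7.920×10^5 km, v_c = √(μ/r) = 12.658 km/s.
Transfer-orbit speed at the same r (vis-viva, a = a_t): v_t = √[μ(2/r − 1/a_t)] = 5.4130 km/s.
Δv₂ = |v_t − v_c| = |5.4130 − 12.658| = 7.245 km/s.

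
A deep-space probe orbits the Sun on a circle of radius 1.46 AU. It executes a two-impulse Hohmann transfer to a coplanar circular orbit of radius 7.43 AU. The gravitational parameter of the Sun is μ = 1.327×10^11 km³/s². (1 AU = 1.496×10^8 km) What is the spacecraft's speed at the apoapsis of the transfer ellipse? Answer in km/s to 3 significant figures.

v = 6.26 km/s

In km: r₁ = 1.46 × 1.496×10^8 = 2.18416×10^8 km; r₂ = 7.43 × 1.496×10^8 = 1.111528×10^9 km.
Transfer-ellipse semi-major axis a_t = (r₁ + r₂)/2 = (2.18416×10^8 + 1.111528×10^9)/2 = 6.64972×10^8 km.
The apoapsis of the transfer ellipse is at r = 1.111528×10^9 km.
Applying v² = μ(2/r − 1/a_t): v = 6.262 km/s.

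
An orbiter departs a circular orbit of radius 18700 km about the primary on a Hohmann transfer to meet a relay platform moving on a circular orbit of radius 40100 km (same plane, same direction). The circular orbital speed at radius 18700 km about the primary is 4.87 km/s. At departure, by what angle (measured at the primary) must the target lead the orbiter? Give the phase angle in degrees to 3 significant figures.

φ = 67.0°

From the circular-orbit relation v² = μ/r at r = 18700 km: μ = v²r = (4.87)² × 18700 = 4.43506×10^5 km³/s².
The Hohmann ellipse has a_t = (r₁ + r₂)/2 = 29400 km.
Transfer time t = π√(a_t³/μ) = 23780 s.
Target angular speed ω₂ = √(μ/r₂³) = 8.293×10^-5 rad/s.
Angle swept by the target during transfer: ω₂·t = 1.972 rad = 113.0°.
Arrival is 180° from departure on the ellipse, so φ = 180° − 113.0° = 67.0°.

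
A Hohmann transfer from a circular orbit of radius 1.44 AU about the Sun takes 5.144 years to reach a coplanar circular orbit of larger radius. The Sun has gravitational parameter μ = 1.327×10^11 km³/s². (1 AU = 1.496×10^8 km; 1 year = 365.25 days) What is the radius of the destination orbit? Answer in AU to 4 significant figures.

r₂ = 8.020 AU

In km: r₁ = 1.44 × 1.496×10^8 = 2.15424×10^8 km.
Transfer time t = 5.144 years × 365.25 × 86400 s = 1.623322944×10^8 s, and t = π√(a_t³/μ).
So a_t = (μ t²/π²)^(1/3) = (1.327×10^11 × (1.623322944×10^8)² / π²)^(1/3) = 7.0761×10^8 km.
Since a_t = (r₁ + r₂)/2, r₂ = 2a_t − r₁ = 2×7.0761×10^8 − 2.15424×10^8 = 1.199796×10^9 km.
In AU: r₂ = 1.199796×10^9 / 1.496×10^8 = 8.020 AU.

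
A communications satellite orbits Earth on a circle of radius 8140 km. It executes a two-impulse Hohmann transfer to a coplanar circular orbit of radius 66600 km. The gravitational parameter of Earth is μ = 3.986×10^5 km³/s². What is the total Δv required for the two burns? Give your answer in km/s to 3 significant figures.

Δv = 3.65 km/s

The Hohmann ellipse has a_t = (r₁ + r₂)/2 = 37370 km.
Circular speed at r₁: v₁ = √(μ/r₁) = √(3.986×10^5/8140) = 6.998 km/s.
Transfer-orbit speed at r₁ (vis-viva): v_p = √[μ(2/r₁ − 1/a_t)] = 9.342 km/s.
First burn Δv₁ = |v_p − v₁| = 2.344 km/s.
At r₂, v₂ = √(μ/r₂) = 2.4464 km/s.
Transfer-orbit speed at r₂: v_a = √[μ(2/r₂ − 1/a_t)] = 1.1418 km/s.
Second burn Δv₂ = |v₂ − v_a| = 1.305 km/s.
Total Δv = Δv₁ + Δv₂ = 3.649 km/s.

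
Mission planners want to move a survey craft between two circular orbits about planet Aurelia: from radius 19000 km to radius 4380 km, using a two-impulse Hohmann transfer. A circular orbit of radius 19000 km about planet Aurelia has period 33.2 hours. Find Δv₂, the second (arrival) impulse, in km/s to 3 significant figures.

From Kepler's third law T² = 4π²r³/μ at r = 19000 km, T = 33.2 hours = 33.2 × 3600 s = 1.1952×10^5 s: μ = 4π²r³/T² = 18955.7 km³/s².
Transfer-ellipse semi-major axis a_t = (r₁ + r₂)/2 = (19000 + 4380)/2 = 11690 km.
On the circular orbit at r = 4380 km, v_c = √(μ/r) = 2.08033 km/s.
Vis-viva on the transfer ellipse at r = 4380 km gives v_t = √[μ(2/r − 1/a_t)] = 2.65217 km/s.
Δv₂ = |v_t − v_c| = |2.65217 − 2.08033| = 0.5718 km/s.

Δv₂ = 0.572 km/s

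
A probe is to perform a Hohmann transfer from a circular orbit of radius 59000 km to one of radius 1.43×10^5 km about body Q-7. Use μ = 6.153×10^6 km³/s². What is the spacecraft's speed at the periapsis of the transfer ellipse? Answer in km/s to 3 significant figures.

The Hohmann ellipse has a_t = (r₁ + r₂)/2 = 1.010×10^5 km.
At periapsis, r = 59000 km.
Applying v² = μ(2/r − 1/a_t): v = 12.15 km/s.

v = 12.2 km/s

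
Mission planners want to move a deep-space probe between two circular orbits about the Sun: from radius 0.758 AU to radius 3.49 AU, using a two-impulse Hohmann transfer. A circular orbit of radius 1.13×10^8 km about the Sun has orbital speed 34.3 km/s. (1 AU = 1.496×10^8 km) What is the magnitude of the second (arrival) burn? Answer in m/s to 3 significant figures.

Δv₂ = 6420 m/s

From the circular-orbit relation v² = μ/r at r = 1.13×10^8 km: μ = v²r = (34.3)² × 1.13×10^8 = 1.32943×10^11 km³/s².
In km: r₁ = 0.758 × 1.496×10^8 = 1.133968×10^8 km; r₂ = 3.49 × 1.496×10^8 = 5.22104×10^8 km.
Semi-major axis of the transfer orbit: a_t = (1.133968×10^8 + 5.22104×10^8)/2 = 3.177504×10^8 km.
Circular speed at r = 5.22104×10^8 km: v_c = √(μ/r) = 15.95713 km/s.
Transfer-orbit speed at the same r (vis-viva, a = a_t): v_t = √[μ(2/r − 1/a_t)] = 9.532618 km/s.
Δv₂ = |v_t − v_c| = |9.532618 − 15.95713| = 6.425 km/s.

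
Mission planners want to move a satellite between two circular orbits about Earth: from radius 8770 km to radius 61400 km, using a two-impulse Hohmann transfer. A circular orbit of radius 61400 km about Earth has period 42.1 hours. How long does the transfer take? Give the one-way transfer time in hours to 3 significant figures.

From Kepler's third law T² = 4π²r³/μ at r = 61400 km, T = 42.1 hours = 42.1 × 3600 s = 1.5156×10^5 s: μ = 4π²r³/T² = 3.97828×10^5 km³/s².
Semi-major axis of the transfer orbit: a_t = (8770 + 61400)/2 = 35085 km.
Transfer time t = π√(a_t³/μ) = π√((35085)³ / 3.97828×10^5) = 32730 s.
Converting: 32730 s ÷ 3600 s/hour = 9.09 hours.

t = 9.09 hours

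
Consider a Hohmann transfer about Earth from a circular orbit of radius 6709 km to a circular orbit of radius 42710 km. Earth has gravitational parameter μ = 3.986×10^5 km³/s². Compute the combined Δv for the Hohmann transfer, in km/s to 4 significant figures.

Semi-major axis of the transfer orbit: a_t = (6709 + 42710)/2 = 24709.5 km.
At r₁ the circular-orbit speed is v₁ = √(μ/r₁) = 7.7080 km/s.
On the transfer ellipse at r₁, vis-viva equation gives v_p = √[μ(2/r₁ − 1/a_t)] = 10.134 km/s.
First burn Δv₁ = |v_p − v₁| = 2.426 km/s.
Circular speed at r₂: v₂ = √(μ/r₂) = 3.055 km/s.
Transfer-orbit speed at r₂: v_a = √[μ(2/r₂ − 1/a_t)] = 1.592 km/s.
Second burn Δv₂ = |v₂ − v_a| = 1.463 km/s.
Total Δv = Δv₁ + Δv₂ = 3.889 km/s.

Δv = 3.889 km/s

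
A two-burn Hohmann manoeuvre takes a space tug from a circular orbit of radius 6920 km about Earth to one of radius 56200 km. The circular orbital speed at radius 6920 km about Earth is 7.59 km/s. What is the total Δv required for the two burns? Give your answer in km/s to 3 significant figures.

Δv = 3.95 km/s

From the circular-orbit relation v² = μ/r at r = 6920 km: μ = v²r = (7.59)² × 6920 = 3.98648×10^5 km³/s².
The Hohmann ellipse has a_t = (r₁ + r₂)/2 = 31560 km.
At r₁ the circular-orbit speed is v₁ = √(μ/r₁) = 7.59000 km/s.
On the transfer ellipse at r₁, v² = μ(2/r − 1/a) gives v_p = √[μ(2/r₁ − 1/a_t)] = 10.1284 km/s.
First burn Δv₁ = |v_p − v₁| = 2.5384 km/s.
Circular speed at r₂: v₂ = √(μ/r₂) = 2.6633 km/s.
Transfer-orbit speed at r₂: v_a = √[μ(2/r₂ − 1/a_t)] = 1.2471 km/s.
Second burn Δv₂ = |v₂ − v_a| = 1.4162 km/s.
Δv = Δv₁ + Δv₂ = 2.5384 + 1.4162 = 3.955 km/s.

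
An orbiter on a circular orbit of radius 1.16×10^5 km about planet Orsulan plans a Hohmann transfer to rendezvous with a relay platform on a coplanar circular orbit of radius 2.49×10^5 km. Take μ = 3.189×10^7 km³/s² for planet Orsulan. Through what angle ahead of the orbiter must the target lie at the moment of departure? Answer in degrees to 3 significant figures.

Transfer-ellipse semi-major axis a_t = (r₁ + r₂)/2 = (1.160×10^5 + 2.490×10^5)/2 = 1.825×10^5 km.
The half-period of the transfer ellipse is t = π√(a_t³/μ) = 43370 s.
Target angular speed ω₂ = √(μ/r₂³) = 4.545×10^-5 rad/s.
Angle swept by the target during transfer: ω₂·t = 1.971 rad = 112.9°.
Arrival is 180° from departure on the ellipse, so φ = 180° − 112.9° = 67.1°.

φ = 67.1°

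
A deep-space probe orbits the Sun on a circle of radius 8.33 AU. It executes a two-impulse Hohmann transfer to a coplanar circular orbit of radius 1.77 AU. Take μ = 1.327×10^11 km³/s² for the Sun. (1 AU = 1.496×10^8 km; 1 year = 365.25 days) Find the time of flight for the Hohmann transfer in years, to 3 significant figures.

In km: r₁ = 8.33 × 1.496×10^8 = 1.246168×10^9 km; r₂ = 1.77 × 1.496×10^8 = 2.64792×10^8 km.
Transfer-ellipse semi-major axis a_t = (r₁ + r₂)/2 = (1.246168×10^9 + 2.64792×10^8)/2 = 7.5548×10^8 km.
By Kepler's third law the transfer-orbit period is T = 2π√(a_t³/μ), so t = T/2 = 1.7908×10^8 s.
Converting: 1.7908×10^8 s ÷ 3.15576×10^7 s/year (365.25 × 86400) = 5.67 years.

t = 5.67 years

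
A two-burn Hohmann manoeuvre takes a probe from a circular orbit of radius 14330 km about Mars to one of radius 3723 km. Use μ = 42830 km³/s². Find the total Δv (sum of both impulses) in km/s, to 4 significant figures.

Semi-major axis of the transfer orbit: a_t = (14330 + 3723)/2 = 9026.5 km.
At r₁ the circular-orbit speed is v₁ = √(μ/r₁) = 1.7288 km/s.
Transfer-orbit speed at r₁ (v² = μ(2/r − 1/a)): v_a = √[μ(2/r₁ − 1/a_t)] = 1.1103 km/s.
First burn Δv₁ = |v_a − v₁| = 0.6185 km/s.
Circular speed at r₂: v₂ = √(μ/r₂) = 3.3918 km/s.
Transfer-orbit speed at r₂: v_p = √[μ(2/r₂ − 1/a_t)] = 4.2736 km/s.
Second burn Δv₂ = |v₂ − v_p| = 0.8818 km/s.
Total Δv = Δv₁ + Δv₂ = 1.500 km/s.

Δv = 1.500 km/s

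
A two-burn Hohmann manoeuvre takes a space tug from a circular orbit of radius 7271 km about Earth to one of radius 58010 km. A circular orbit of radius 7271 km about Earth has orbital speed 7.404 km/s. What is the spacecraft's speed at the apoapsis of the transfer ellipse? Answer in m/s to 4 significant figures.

From the circular-orbit relation v² = μ/r at r = 7271 km: μ = v²r = (7.404)² × 7271 = 3.98591×10^5 km³/s².
Semi-major axis of the transfer orbit: a_t = (7271 + 58010)/2 = 32640.5 km.
The apoapsis of the transfer ellipse is at r = 58010 km.
Vis-viva: v = √[μ(2/r − 1/a_t)] = √[3.98591×10^5 × (2/58010 − 1/32640.5)] = 1.237 km/s.

v = 1237 m/s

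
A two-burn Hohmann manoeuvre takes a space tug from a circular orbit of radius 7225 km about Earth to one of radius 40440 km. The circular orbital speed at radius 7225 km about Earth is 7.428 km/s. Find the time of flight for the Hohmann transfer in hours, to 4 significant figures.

From the circular-orbit relation v² = μ/r at r = 7225 km: μ = v²r = (7.428)² × 7225 = 3.98641×10^5 km³/s².
Semi-major axis of the transfer orbit: a_t = (7225 + 40440)/2 = 23832.5 km.
Transfer time t = π√(a_t³/μ) = π√((23832.5)³ / 3.98641×10^5) = 18307 s.
Converting: 18307 s ÷ 3600 s/hour = 5.085 hours.

t = 5.085 hours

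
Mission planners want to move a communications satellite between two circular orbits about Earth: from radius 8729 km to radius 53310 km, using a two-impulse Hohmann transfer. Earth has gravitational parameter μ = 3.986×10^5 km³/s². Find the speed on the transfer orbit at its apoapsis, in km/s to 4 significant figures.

Transfer-ellipse semi-major axis a_t = (r₁ + r₂)/2 = (8729 + 53310)/2 = 31019.5 km.
The apoapsis of the transfer ellipse is at r = 53310 km.
From the vis-viva equation, v = √[μ(2/r − 1/a_t)] = 1.451 km/s.

v = 1.451 km/s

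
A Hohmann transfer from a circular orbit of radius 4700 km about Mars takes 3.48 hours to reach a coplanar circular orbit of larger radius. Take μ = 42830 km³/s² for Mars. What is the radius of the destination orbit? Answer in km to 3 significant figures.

r₂ = 12900 km

Transfer time t = 3.48 hours = 12528 s, and t = π√(a_t³/μ).
So a_t = (μ t²/π²)^(1/3) = (42830 × (12528)² / π²)^(1/3) = 8798.4 km.
Since a_t = (r₁ + r₂)/2, r₂ = 2a_t − r₁ = 2×8798.4 − 4700 = 12896.8 km.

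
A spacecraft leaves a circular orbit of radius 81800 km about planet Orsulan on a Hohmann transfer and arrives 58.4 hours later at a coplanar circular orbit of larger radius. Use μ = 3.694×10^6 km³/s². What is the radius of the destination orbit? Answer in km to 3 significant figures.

r₂ = 4.28×10^5 km

Transfer time t = 58.4 hours = 2.1024×10^5 s, and t = π√(a_t³/μ).
So a_t = (μ t²/π²)^(1/3) = (3.694×10^6 × (2.1024×10^5)² / π²)^(1/3) = 2.5481×10^5 km.
Since a_t = (r₁ + r₂)/2, r₂ = 2a_t − r₁ = 2×2.5481×10^5 − 81800 = 4.2782×10^5 km.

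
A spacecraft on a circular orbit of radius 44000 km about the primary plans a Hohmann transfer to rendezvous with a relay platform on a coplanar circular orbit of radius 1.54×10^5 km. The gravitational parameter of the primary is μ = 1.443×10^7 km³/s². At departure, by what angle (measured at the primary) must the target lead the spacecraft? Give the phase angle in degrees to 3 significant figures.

Transfer-ellipse semi-major axis a_t = (r₁ + r₂)/2 = (44000 + 1.540×10^5)/2 = 99000 km.
The half-period of the transfer ellipse is t = π√(a_t³/μ) = 25760 s.
Target angular speed ω₂ = √(μ/r₂³) = 6.286×10^-5 rad/s.
Angle swept by the target during transfer: ω₂·t = 1.6193 rad = 92.78°.
Arrival is 180° from departure on the ellipse, so φ = 180° − 92.78° = 87.2°.

φ = 87.2°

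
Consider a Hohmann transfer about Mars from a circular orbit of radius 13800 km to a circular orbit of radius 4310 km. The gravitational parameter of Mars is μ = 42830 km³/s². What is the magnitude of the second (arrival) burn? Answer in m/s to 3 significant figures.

Δv₂ = 739 m/s

Semi-major axis of the transfer orbit: a_t = (13800 + 4310)/2 = 9055 km.
On the circular orbit at r = 4310 km, v_c = √(μ/r) = 3.15236 km/s.
Transfer-orbit speed at the same r (vis-viva, a = a_t): v_t = √[μ(2/r − 1/a_t)] = 3.89162 km/s.
Δv₂ = |v_t − v_c| = |3.89162 − 3.15236| = 0.7393 km/s.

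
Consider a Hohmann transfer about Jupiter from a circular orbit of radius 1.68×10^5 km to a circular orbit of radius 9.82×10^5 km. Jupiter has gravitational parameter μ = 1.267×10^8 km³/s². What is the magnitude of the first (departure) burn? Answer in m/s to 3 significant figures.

Δv₁ = 8430 m/s

Transfer-ellipse semi-major axis a_t = (r₁ + r₂)/2 = (1.680×10^5 + 9.820×10^5)/2 = 5.750×10^5 km.
On the circular orbit at r = 1.680×10^5 km, v_c = √(μ/r) = 27.4621 km/s.
Transfer-orbit speed at the same r (vis-viva, a = a_t): v_t = √[μ(2/r − 1/a_t)] = 35.8885 km/s.
Δv₁ = |v_t − v_c| = |35.8885 − 27.4621| = 8.426 km/s.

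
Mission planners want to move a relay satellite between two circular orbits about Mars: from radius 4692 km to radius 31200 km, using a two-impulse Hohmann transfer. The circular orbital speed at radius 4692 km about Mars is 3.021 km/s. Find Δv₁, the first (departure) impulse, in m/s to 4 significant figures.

Δv₁ = 962.3 m/s

From the circular-orbit relation v² = μ/r at r = 4692 km: μ = v²r = (3.021)² × 4692 = 42821.3 km³/s².
Semi-major axis of the transfer orbit: a_t = (4692 + 31200)/2 = 17946 km.
On the circular orbit at r = 4692 km, v_c = √(μ/r) = 3.0210 km/s.
Transfer-orbit speed at the same r (vis-viva, a = a_t): v_t = √[μ(2/r − 1/a_t)] = 3.9833 km/s.
Δv₁ = |v_t − v_c| = |3.9833 − 3.0210| = 0.9623 km/s.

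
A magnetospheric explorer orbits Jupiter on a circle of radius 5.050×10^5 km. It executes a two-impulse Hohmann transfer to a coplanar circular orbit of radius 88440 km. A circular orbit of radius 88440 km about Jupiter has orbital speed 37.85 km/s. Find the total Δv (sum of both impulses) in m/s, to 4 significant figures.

Δv = 18720 m/s

From the circular-orbit relation v² = μ/r at r = 88440 km: μ = v²r = (37.85)² × 88440 = 1.26701×10^8 km³/s².
Transfer-ellipse semi-major axis a_t = (r₁ + r₂)/2 = (5.050×10^5 + 88440)/2 = 2.9672×10^5 km.
At r₁ the circular-orbit speed is v₁ = √(μ/r₁) = 15.84 km/s.
Transfer-orbit speed at r₁ (vis-viva equation): v_a = √[μ(2/r₁ − 1/a_t)] = 8.648 km/s.
First burn Δv₁ = |v_a − v₁| = 7.192 km/s.
At r₂, v₂ = √(μ/r₂) = 37.85 km/s.
Transfer-orbit speed at r₂: v_p = √[μ(2/r₂ − 1/a_t)] = 49.38 km/s.
Second burn Δv₂ = |v₂ − v_p| = 11.53 km/s.
Total Δv = Δv₁ + Δv₂ = 18.72 km/s.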